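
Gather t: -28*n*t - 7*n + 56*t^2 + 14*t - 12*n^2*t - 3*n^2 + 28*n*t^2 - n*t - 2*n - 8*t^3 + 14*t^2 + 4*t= -3*n^2 - 9*n - 8*t^3 + t^2*(28*n + 70) + t*(-12*n^2 - 29*n + 18)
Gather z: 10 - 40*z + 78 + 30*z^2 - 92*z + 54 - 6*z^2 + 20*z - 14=24*z^2 - 112*z + 128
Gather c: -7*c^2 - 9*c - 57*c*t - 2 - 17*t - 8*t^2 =-7*c^2 + c*(-57*t - 9) - 8*t^2 - 17*t - 2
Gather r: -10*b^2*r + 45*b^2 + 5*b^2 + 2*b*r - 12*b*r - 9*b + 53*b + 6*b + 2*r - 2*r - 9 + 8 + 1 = 50*b^2 + 50*b + r*(-10*b^2 - 10*b)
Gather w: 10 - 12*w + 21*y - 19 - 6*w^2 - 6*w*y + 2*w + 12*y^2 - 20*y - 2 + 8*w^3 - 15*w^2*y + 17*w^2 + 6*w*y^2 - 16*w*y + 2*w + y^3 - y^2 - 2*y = 8*w^3 + w^2*(11 - 15*y) + w*(6*y^2 - 22*y - 8) + y^3 + 11*y^2 - y - 11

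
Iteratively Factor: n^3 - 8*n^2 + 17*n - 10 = (n - 2)*(n^2 - 6*n + 5) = (n - 5)*(n - 2)*(n - 1)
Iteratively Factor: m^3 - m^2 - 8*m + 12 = (m - 2)*(m^2 + m - 6) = (m - 2)*(m + 3)*(m - 2)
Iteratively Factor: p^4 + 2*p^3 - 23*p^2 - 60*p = (p)*(p^3 + 2*p^2 - 23*p - 60) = p*(p - 5)*(p^2 + 7*p + 12) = p*(p - 5)*(p + 3)*(p + 4)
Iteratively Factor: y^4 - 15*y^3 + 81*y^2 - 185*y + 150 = (y - 2)*(y^3 - 13*y^2 + 55*y - 75) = (y - 5)*(y - 2)*(y^2 - 8*y + 15) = (y - 5)*(y - 3)*(y - 2)*(y - 5)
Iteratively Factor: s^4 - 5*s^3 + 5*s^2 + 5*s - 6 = (s + 1)*(s^3 - 6*s^2 + 11*s - 6) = (s - 3)*(s + 1)*(s^2 - 3*s + 2) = (s - 3)*(s - 1)*(s + 1)*(s - 2)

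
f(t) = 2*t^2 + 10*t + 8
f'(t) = 4*t + 10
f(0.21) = 10.19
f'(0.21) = 10.84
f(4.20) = 85.28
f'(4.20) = 26.80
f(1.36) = 25.30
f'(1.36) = 15.44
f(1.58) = 28.79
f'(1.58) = 16.32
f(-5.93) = 19.03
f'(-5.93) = -13.72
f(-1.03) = -0.18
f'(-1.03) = 5.88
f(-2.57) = -4.49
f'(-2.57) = -0.28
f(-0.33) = 4.92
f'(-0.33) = 8.68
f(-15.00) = 308.00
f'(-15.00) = -50.00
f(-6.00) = 20.00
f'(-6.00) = -14.00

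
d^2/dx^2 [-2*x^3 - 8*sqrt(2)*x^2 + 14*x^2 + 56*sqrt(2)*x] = -12*x - 16*sqrt(2) + 28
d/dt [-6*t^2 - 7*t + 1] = -12*t - 7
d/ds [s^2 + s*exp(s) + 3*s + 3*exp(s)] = s*exp(s) + 2*s + 4*exp(s) + 3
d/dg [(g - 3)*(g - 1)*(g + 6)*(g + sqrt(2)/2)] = 4*g^3 + 3*sqrt(2)*g^2/2 + 6*g^2 - 42*g + 2*sqrt(2)*g - 21*sqrt(2)/2 + 18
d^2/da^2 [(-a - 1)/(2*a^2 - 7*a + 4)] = 2*(-(a + 1)*(4*a - 7)^2 + (6*a - 5)*(2*a^2 - 7*a + 4))/(2*a^2 - 7*a + 4)^3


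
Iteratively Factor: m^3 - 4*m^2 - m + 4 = (m - 1)*(m^2 - 3*m - 4) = (m - 1)*(m + 1)*(m - 4)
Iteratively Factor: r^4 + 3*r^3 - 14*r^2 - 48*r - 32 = (r + 2)*(r^3 + r^2 - 16*r - 16) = (r + 2)*(r + 4)*(r^2 - 3*r - 4) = (r - 4)*(r + 2)*(r + 4)*(r + 1)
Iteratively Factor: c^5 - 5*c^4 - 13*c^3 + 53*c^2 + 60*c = (c)*(c^4 - 5*c^3 - 13*c^2 + 53*c + 60) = c*(c - 4)*(c^3 - c^2 - 17*c - 15) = c*(c - 4)*(c + 3)*(c^2 - 4*c - 5) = c*(c - 5)*(c - 4)*(c + 3)*(c + 1)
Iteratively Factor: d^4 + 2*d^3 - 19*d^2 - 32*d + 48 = (d - 1)*(d^3 + 3*d^2 - 16*d - 48) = (d - 4)*(d - 1)*(d^2 + 7*d + 12) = (d - 4)*(d - 1)*(d + 4)*(d + 3)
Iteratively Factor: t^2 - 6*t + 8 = (t - 4)*(t - 2)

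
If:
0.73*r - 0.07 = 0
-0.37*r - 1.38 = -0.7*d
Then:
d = 2.02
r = 0.10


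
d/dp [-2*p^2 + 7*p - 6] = 7 - 4*p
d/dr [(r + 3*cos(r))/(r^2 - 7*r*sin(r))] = (-3*r^2*sin(r) + 7*r^2*cos(r) - r^2 - 6*r*cos(r) + 21*r + 21*sin(2*r)/2)/(r^2*(r - 7*sin(r))^2)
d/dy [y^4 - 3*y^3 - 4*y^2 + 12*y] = 4*y^3 - 9*y^2 - 8*y + 12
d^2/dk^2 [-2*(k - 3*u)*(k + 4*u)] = -4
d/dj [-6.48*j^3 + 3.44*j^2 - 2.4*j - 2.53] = -19.44*j^2 + 6.88*j - 2.4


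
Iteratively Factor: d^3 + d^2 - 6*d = (d + 3)*(d^2 - 2*d) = (d - 2)*(d + 3)*(d)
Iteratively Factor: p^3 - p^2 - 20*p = (p - 5)*(p^2 + 4*p) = p*(p - 5)*(p + 4)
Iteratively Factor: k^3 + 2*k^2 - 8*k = (k + 4)*(k^2 - 2*k) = (k - 2)*(k + 4)*(k)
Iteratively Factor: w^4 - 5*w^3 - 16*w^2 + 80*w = (w + 4)*(w^3 - 9*w^2 + 20*w) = w*(w + 4)*(w^2 - 9*w + 20) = w*(w - 4)*(w + 4)*(w - 5)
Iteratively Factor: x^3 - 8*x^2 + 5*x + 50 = (x + 2)*(x^2 - 10*x + 25) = (x - 5)*(x + 2)*(x - 5)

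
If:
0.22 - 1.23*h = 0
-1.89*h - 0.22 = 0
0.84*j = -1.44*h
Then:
No Solution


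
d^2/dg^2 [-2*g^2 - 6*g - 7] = -4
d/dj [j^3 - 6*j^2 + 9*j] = 3*j^2 - 12*j + 9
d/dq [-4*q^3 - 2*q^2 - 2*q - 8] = -12*q^2 - 4*q - 2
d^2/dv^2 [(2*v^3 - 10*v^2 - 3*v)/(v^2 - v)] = -22/(v^3 - 3*v^2 + 3*v - 1)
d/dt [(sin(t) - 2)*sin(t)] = 2*(sin(t) - 1)*cos(t)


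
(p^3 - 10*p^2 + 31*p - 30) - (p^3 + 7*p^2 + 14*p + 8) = -17*p^2 + 17*p - 38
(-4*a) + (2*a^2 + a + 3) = 2*a^2 - 3*a + 3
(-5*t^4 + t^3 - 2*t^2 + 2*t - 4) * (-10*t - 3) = 50*t^5 + 5*t^4 + 17*t^3 - 14*t^2 + 34*t + 12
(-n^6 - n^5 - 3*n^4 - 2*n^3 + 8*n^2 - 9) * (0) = 0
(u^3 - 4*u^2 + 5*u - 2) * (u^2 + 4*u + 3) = u^5 - 8*u^3 + 6*u^2 + 7*u - 6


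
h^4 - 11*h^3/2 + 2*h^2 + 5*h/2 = h*(h - 5)*(h - 1)*(h + 1/2)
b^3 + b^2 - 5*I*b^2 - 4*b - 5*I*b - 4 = (b + 1)*(b - 4*I)*(b - I)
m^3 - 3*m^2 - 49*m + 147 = (m - 7)*(m - 3)*(m + 7)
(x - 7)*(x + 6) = x^2 - x - 42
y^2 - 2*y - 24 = (y - 6)*(y + 4)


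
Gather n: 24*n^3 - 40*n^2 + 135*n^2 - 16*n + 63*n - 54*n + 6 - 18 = 24*n^3 + 95*n^2 - 7*n - 12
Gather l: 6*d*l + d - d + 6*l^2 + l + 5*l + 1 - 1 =6*l^2 + l*(6*d + 6)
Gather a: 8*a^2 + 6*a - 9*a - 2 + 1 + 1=8*a^2 - 3*a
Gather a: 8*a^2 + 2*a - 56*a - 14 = 8*a^2 - 54*a - 14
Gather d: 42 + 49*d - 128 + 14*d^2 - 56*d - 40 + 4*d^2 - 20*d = 18*d^2 - 27*d - 126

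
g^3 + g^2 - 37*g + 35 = (g - 5)*(g - 1)*(g + 7)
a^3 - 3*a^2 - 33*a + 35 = (a - 7)*(a - 1)*(a + 5)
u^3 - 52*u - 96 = (u - 8)*(u + 2)*(u + 6)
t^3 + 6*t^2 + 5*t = t*(t + 1)*(t + 5)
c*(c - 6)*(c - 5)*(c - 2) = c^4 - 13*c^3 + 52*c^2 - 60*c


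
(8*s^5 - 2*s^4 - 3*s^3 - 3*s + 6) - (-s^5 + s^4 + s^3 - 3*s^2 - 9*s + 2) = 9*s^5 - 3*s^4 - 4*s^3 + 3*s^2 + 6*s + 4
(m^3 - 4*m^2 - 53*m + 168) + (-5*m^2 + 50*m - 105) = m^3 - 9*m^2 - 3*m + 63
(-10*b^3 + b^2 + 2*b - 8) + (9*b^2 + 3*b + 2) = -10*b^3 + 10*b^2 + 5*b - 6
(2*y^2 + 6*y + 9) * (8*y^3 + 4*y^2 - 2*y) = 16*y^5 + 56*y^4 + 92*y^3 + 24*y^2 - 18*y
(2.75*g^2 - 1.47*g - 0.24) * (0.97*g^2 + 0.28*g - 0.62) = 2.6675*g^4 - 0.6559*g^3 - 2.3494*g^2 + 0.8442*g + 0.1488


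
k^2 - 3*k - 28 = (k - 7)*(k + 4)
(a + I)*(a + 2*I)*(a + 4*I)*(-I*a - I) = -I*a^4 + 7*a^3 - I*a^3 + 7*a^2 + 14*I*a^2 - 8*a + 14*I*a - 8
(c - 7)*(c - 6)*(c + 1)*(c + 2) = c^4 - 10*c^3 + 5*c^2 + 100*c + 84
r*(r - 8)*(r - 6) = r^3 - 14*r^2 + 48*r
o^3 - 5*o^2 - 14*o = o*(o - 7)*(o + 2)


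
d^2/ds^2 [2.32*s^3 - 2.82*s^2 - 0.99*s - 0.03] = 13.92*s - 5.64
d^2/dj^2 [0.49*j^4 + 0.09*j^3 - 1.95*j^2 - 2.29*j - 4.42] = 5.88*j^2 + 0.54*j - 3.9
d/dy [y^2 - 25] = 2*y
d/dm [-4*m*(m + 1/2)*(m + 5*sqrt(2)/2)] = -12*m^2 - 20*sqrt(2)*m - 4*m - 5*sqrt(2)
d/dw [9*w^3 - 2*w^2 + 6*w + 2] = 27*w^2 - 4*w + 6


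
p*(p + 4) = p^2 + 4*p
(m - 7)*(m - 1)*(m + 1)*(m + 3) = m^4 - 4*m^3 - 22*m^2 + 4*m + 21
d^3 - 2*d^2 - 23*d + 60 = (d - 4)*(d - 3)*(d + 5)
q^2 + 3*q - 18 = (q - 3)*(q + 6)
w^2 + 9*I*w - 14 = (w + 2*I)*(w + 7*I)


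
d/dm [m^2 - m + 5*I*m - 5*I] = 2*m - 1 + 5*I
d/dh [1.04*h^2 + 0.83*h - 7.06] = 2.08*h + 0.83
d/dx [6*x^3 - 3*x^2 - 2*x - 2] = 18*x^2 - 6*x - 2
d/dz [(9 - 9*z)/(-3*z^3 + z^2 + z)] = 9*(-6*z^3 + 10*z^2 - 2*z - 1)/(z^2*(9*z^4 - 6*z^3 - 5*z^2 + 2*z + 1))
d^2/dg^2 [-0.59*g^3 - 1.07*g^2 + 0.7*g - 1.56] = -3.54*g - 2.14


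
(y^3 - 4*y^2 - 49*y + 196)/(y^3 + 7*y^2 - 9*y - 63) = (y^2 - 11*y + 28)/(y^2 - 9)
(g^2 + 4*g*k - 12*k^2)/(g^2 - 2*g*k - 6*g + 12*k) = (g + 6*k)/(g - 6)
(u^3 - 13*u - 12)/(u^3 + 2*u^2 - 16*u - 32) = (u^2 + 4*u + 3)/(u^2 + 6*u + 8)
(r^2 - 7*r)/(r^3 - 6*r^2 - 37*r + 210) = r/(r^2 + r - 30)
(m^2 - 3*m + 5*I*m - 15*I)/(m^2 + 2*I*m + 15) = (m - 3)/(m - 3*I)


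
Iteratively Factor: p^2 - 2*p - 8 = (p - 4)*(p + 2)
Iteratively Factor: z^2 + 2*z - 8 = (z + 4)*(z - 2)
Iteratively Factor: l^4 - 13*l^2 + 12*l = (l - 1)*(l^3 + l^2 - 12*l) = (l - 3)*(l - 1)*(l^2 + 4*l) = (l - 3)*(l - 1)*(l + 4)*(l)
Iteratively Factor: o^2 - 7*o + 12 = (o - 4)*(o - 3)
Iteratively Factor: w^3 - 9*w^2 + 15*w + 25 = (w - 5)*(w^2 - 4*w - 5) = (w - 5)*(w + 1)*(w - 5)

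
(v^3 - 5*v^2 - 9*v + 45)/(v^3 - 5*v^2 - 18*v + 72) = (v^2 - 2*v - 15)/(v^2 - 2*v - 24)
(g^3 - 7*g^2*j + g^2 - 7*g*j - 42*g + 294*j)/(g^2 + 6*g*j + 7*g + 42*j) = (g^2 - 7*g*j - 6*g + 42*j)/(g + 6*j)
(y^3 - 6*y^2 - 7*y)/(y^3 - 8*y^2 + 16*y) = (y^2 - 6*y - 7)/(y^2 - 8*y + 16)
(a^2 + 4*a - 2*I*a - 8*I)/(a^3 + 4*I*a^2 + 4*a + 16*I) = (a + 4)/(a^2 + 6*I*a - 8)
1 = 1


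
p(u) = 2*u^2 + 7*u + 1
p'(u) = 4*u + 7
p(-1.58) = -5.07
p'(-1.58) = 0.68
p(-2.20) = -4.72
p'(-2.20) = -1.80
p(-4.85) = 14.10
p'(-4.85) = -12.40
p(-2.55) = -3.84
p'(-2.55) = -3.20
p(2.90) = 38.12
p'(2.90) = 18.60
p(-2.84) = -2.75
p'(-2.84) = -4.36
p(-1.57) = -5.06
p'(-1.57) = 0.72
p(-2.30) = -4.52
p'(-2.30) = -2.20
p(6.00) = 115.00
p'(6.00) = 31.00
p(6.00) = 115.00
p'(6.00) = 31.00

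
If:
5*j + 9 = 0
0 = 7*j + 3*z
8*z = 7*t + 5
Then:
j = -9/5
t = 143/35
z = 21/5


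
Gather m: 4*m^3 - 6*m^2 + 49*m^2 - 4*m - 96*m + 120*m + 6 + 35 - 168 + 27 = 4*m^3 + 43*m^2 + 20*m - 100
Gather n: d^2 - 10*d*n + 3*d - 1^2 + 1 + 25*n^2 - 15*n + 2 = d^2 + 3*d + 25*n^2 + n*(-10*d - 15) + 2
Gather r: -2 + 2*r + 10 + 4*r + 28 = 6*r + 36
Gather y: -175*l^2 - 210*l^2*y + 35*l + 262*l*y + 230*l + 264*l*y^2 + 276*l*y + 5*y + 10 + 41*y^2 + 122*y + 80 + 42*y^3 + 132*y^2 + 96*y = -175*l^2 + 265*l + 42*y^3 + y^2*(264*l + 173) + y*(-210*l^2 + 538*l + 223) + 90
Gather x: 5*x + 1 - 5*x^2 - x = -5*x^2 + 4*x + 1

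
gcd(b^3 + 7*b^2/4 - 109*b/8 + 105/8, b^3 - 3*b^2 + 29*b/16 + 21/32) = b^2 - 13*b/4 + 21/8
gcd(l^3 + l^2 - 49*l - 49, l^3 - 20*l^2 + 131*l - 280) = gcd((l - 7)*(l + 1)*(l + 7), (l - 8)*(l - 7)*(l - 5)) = l - 7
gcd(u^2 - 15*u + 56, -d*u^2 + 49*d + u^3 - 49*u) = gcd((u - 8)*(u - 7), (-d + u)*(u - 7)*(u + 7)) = u - 7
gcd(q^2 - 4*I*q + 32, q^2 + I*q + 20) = 1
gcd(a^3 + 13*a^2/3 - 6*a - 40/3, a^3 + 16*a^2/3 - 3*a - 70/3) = a^2 + 3*a - 10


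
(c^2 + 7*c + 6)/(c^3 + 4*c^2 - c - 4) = (c + 6)/(c^2 + 3*c - 4)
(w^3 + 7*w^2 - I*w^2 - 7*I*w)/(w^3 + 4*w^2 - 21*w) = (w - I)/(w - 3)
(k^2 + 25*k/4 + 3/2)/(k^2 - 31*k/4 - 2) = (k + 6)/(k - 8)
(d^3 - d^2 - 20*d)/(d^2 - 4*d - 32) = d*(d - 5)/(d - 8)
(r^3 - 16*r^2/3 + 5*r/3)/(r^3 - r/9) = 3*(r - 5)/(3*r + 1)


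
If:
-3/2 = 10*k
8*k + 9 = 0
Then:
No Solution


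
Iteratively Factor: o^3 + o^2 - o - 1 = (o + 1)*(o^2 - 1) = (o - 1)*(o + 1)*(o + 1)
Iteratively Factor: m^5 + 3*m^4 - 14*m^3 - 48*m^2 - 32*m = (m - 4)*(m^4 + 7*m^3 + 14*m^2 + 8*m) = m*(m - 4)*(m^3 + 7*m^2 + 14*m + 8) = m*(m - 4)*(m + 4)*(m^2 + 3*m + 2) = m*(m - 4)*(m + 1)*(m + 4)*(m + 2)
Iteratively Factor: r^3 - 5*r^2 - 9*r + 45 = (r + 3)*(r^2 - 8*r + 15) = (r - 3)*(r + 3)*(r - 5)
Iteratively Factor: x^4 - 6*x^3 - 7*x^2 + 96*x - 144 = (x + 4)*(x^3 - 10*x^2 + 33*x - 36) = (x - 4)*(x + 4)*(x^2 - 6*x + 9) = (x - 4)*(x - 3)*(x + 4)*(x - 3)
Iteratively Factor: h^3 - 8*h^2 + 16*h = (h)*(h^2 - 8*h + 16) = h*(h - 4)*(h - 4)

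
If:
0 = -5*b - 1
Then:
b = -1/5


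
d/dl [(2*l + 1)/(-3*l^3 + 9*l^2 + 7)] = (-6*l^3 + 18*l^2 + 9*l*(l - 2)*(2*l + 1) + 14)/(-3*l^3 + 9*l^2 + 7)^2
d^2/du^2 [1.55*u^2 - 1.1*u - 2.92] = 3.10000000000000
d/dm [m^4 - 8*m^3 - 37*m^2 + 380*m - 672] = 4*m^3 - 24*m^2 - 74*m + 380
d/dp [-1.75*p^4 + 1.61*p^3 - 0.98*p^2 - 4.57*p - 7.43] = -7.0*p^3 + 4.83*p^2 - 1.96*p - 4.57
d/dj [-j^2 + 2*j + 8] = 2 - 2*j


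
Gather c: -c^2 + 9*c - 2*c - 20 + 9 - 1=-c^2 + 7*c - 12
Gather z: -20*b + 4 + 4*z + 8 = -20*b + 4*z + 12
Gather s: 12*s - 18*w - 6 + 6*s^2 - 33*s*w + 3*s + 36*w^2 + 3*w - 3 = 6*s^2 + s*(15 - 33*w) + 36*w^2 - 15*w - 9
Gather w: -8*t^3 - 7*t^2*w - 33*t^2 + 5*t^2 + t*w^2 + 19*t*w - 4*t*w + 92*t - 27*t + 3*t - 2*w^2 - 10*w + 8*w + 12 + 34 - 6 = -8*t^3 - 28*t^2 + 68*t + w^2*(t - 2) + w*(-7*t^2 + 15*t - 2) + 40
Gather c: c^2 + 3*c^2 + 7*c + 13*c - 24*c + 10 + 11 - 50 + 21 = 4*c^2 - 4*c - 8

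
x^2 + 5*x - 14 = (x - 2)*(x + 7)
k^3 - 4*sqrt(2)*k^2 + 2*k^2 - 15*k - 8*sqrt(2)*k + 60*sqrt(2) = (k - 3)*(k + 5)*(k - 4*sqrt(2))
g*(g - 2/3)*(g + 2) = g^3 + 4*g^2/3 - 4*g/3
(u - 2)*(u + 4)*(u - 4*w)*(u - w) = u^4 - 5*u^3*w + 2*u^3 + 4*u^2*w^2 - 10*u^2*w - 8*u^2 + 8*u*w^2 + 40*u*w - 32*w^2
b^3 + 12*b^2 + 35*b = b*(b + 5)*(b + 7)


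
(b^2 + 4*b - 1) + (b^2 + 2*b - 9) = 2*b^2 + 6*b - 10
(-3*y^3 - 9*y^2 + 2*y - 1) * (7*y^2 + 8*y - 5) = -21*y^5 - 87*y^4 - 43*y^3 + 54*y^2 - 18*y + 5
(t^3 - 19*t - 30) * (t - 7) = t^4 - 7*t^3 - 19*t^2 + 103*t + 210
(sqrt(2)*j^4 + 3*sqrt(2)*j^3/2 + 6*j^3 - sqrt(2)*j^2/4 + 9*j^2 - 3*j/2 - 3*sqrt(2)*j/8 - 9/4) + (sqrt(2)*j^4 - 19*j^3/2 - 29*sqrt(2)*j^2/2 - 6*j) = 2*sqrt(2)*j^4 - 7*j^3/2 + 3*sqrt(2)*j^3/2 - 59*sqrt(2)*j^2/4 + 9*j^2 - 15*j/2 - 3*sqrt(2)*j/8 - 9/4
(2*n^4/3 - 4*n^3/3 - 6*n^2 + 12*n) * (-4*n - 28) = -8*n^5/3 - 40*n^4/3 + 184*n^3/3 + 120*n^2 - 336*n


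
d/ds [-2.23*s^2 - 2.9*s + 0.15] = -4.46*s - 2.9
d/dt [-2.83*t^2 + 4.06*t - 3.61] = 4.06 - 5.66*t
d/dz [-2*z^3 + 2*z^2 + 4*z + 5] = -6*z^2 + 4*z + 4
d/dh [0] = 0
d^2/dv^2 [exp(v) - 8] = exp(v)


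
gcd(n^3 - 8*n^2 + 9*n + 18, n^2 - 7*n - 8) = n + 1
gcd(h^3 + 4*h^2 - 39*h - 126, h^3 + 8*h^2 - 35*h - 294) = h^2 + h - 42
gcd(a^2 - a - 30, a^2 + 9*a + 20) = a + 5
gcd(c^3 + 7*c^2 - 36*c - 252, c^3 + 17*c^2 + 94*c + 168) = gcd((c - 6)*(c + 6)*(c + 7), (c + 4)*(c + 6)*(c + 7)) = c^2 + 13*c + 42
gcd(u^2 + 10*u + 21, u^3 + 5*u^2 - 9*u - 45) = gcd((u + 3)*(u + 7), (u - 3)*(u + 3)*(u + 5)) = u + 3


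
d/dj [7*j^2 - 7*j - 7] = 14*j - 7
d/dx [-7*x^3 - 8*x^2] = x*(-21*x - 16)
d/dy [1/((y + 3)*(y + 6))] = (-2*y - 9)/(y^4 + 18*y^3 + 117*y^2 + 324*y + 324)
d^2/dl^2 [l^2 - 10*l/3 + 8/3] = 2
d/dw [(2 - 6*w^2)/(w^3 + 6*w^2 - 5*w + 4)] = 2*(3*w^4 + 12*w^2 - 36*w + 5)/(w^6 + 12*w^5 + 26*w^4 - 52*w^3 + 73*w^2 - 40*w + 16)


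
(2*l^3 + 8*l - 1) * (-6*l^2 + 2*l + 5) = -12*l^5 + 4*l^4 - 38*l^3 + 22*l^2 + 38*l - 5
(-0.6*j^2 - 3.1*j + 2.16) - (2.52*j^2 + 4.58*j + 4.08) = -3.12*j^2 - 7.68*j - 1.92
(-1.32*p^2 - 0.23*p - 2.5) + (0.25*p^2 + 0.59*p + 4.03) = -1.07*p^2 + 0.36*p + 1.53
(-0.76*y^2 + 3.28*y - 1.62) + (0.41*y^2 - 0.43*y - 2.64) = -0.35*y^2 + 2.85*y - 4.26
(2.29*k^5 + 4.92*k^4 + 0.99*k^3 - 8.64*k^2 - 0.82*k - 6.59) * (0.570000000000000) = 1.3053*k^5 + 2.8044*k^4 + 0.5643*k^3 - 4.9248*k^2 - 0.4674*k - 3.7563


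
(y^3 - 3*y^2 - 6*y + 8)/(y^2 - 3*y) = (y^3 - 3*y^2 - 6*y + 8)/(y*(y - 3))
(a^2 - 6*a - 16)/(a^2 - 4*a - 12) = (a - 8)/(a - 6)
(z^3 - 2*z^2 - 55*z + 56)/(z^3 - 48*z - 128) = (z^2 + 6*z - 7)/(z^2 + 8*z + 16)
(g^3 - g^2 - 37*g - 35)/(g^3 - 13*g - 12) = (g^2 - 2*g - 35)/(g^2 - g - 12)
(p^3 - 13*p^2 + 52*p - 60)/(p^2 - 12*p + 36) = (p^2 - 7*p + 10)/(p - 6)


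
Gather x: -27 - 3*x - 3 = -3*x - 30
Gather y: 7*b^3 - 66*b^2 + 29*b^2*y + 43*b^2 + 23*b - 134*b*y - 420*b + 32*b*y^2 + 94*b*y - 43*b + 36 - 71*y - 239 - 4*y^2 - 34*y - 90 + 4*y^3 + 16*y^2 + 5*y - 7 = 7*b^3 - 23*b^2 - 440*b + 4*y^3 + y^2*(32*b + 12) + y*(29*b^2 - 40*b - 100) - 300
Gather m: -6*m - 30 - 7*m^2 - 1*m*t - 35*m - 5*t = -7*m^2 + m*(-t - 41) - 5*t - 30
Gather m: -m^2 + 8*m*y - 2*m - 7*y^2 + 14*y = -m^2 + m*(8*y - 2) - 7*y^2 + 14*y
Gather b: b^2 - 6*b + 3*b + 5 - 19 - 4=b^2 - 3*b - 18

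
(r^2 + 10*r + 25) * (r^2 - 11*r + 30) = r^4 - r^3 - 55*r^2 + 25*r + 750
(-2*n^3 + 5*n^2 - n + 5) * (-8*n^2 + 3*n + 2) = 16*n^5 - 46*n^4 + 19*n^3 - 33*n^2 + 13*n + 10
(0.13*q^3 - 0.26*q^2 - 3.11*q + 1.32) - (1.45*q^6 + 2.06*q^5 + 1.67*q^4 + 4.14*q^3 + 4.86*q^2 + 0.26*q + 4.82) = -1.45*q^6 - 2.06*q^5 - 1.67*q^4 - 4.01*q^3 - 5.12*q^2 - 3.37*q - 3.5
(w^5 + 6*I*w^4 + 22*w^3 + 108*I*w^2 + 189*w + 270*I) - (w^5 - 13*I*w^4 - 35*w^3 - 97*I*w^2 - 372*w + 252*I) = 19*I*w^4 + 57*w^3 + 205*I*w^2 + 561*w + 18*I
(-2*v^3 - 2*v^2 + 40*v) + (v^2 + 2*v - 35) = -2*v^3 - v^2 + 42*v - 35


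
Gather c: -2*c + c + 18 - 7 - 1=10 - c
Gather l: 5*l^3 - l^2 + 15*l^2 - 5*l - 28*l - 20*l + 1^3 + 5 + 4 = 5*l^3 + 14*l^2 - 53*l + 10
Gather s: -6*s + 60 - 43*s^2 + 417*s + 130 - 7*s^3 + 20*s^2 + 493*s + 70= -7*s^3 - 23*s^2 + 904*s + 260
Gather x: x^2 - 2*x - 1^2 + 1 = x^2 - 2*x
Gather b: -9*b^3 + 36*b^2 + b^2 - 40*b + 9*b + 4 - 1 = -9*b^3 + 37*b^2 - 31*b + 3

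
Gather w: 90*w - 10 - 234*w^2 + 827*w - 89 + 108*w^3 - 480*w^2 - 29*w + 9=108*w^3 - 714*w^2 + 888*w - 90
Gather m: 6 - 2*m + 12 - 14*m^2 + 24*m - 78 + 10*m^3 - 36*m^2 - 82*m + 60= 10*m^3 - 50*m^2 - 60*m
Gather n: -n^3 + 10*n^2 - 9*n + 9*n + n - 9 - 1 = -n^3 + 10*n^2 + n - 10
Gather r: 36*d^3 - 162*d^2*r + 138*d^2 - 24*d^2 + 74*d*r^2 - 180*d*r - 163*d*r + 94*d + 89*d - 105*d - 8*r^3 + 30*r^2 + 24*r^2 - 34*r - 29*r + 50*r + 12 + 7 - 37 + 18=36*d^3 + 114*d^2 + 78*d - 8*r^3 + r^2*(74*d + 54) + r*(-162*d^2 - 343*d - 13)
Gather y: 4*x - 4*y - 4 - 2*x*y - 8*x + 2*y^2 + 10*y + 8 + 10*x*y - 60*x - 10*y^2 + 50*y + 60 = -64*x - 8*y^2 + y*(8*x + 56) + 64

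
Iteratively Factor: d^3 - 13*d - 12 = (d + 1)*(d^2 - d - 12) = (d + 1)*(d + 3)*(d - 4)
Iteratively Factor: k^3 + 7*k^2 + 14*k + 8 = (k + 2)*(k^2 + 5*k + 4) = (k + 1)*(k + 2)*(k + 4)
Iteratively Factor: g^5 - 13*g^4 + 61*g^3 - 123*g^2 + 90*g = (g - 3)*(g^4 - 10*g^3 + 31*g^2 - 30*g) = g*(g - 3)*(g^3 - 10*g^2 + 31*g - 30) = g*(g - 3)^2*(g^2 - 7*g + 10) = g*(g - 3)^2*(g - 2)*(g - 5)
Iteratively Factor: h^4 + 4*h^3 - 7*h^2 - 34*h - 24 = (h - 3)*(h^3 + 7*h^2 + 14*h + 8) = (h - 3)*(h + 1)*(h^2 + 6*h + 8) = (h - 3)*(h + 1)*(h + 4)*(h + 2)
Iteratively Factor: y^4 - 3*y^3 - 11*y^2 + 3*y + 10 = (y + 2)*(y^3 - 5*y^2 - y + 5) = (y - 5)*(y + 2)*(y^2 - 1) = (y - 5)*(y - 1)*(y + 2)*(y + 1)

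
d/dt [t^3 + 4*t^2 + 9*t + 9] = 3*t^2 + 8*t + 9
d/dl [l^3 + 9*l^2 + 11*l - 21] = 3*l^2 + 18*l + 11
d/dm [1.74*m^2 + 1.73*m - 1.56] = 3.48*m + 1.73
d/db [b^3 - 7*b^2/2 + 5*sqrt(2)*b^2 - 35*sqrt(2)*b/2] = 3*b^2 - 7*b + 10*sqrt(2)*b - 35*sqrt(2)/2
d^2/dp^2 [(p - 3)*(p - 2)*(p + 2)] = 6*p - 6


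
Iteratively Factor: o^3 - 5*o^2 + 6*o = (o - 2)*(o^2 - 3*o) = o*(o - 2)*(o - 3)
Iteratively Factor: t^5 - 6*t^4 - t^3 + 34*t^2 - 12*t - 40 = (t + 2)*(t^4 - 8*t^3 + 15*t^2 + 4*t - 20) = (t + 1)*(t + 2)*(t^3 - 9*t^2 + 24*t - 20) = (t - 2)*(t + 1)*(t + 2)*(t^2 - 7*t + 10) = (t - 2)^2*(t + 1)*(t + 2)*(t - 5)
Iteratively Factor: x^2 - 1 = (x - 1)*(x + 1)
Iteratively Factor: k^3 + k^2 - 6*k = (k + 3)*(k^2 - 2*k) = k*(k + 3)*(k - 2)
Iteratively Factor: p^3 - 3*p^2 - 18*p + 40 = (p - 5)*(p^2 + 2*p - 8) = (p - 5)*(p - 2)*(p + 4)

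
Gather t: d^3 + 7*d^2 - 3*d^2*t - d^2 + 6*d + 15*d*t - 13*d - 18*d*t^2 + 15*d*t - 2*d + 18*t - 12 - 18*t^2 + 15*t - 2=d^3 + 6*d^2 - 9*d + t^2*(-18*d - 18) + t*(-3*d^2 + 30*d + 33) - 14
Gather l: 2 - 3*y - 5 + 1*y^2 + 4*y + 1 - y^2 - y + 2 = 0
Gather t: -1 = -1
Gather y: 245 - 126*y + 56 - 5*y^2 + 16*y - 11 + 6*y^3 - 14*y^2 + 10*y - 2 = 6*y^3 - 19*y^2 - 100*y + 288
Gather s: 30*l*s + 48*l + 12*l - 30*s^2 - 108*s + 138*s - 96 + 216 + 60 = 60*l - 30*s^2 + s*(30*l + 30) + 180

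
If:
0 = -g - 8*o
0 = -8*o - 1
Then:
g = 1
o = -1/8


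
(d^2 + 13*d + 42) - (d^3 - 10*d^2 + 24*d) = -d^3 + 11*d^2 - 11*d + 42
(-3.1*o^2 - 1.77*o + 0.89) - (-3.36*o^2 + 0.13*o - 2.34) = 0.26*o^2 - 1.9*o + 3.23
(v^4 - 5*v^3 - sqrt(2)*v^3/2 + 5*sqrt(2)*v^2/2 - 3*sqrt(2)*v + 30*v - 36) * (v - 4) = v^5 - 9*v^4 - sqrt(2)*v^4/2 + 9*sqrt(2)*v^3/2 + 20*v^3 - 13*sqrt(2)*v^2 + 30*v^2 - 156*v + 12*sqrt(2)*v + 144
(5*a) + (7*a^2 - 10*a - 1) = 7*a^2 - 5*a - 1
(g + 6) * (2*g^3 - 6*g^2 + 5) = 2*g^4 + 6*g^3 - 36*g^2 + 5*g + 30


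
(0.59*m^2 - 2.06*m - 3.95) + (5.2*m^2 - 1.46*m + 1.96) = 5.79*m^2 - 3.52*m - 1.99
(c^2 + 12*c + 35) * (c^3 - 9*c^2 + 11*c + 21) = c^5 + 3*c^4 - 62*c^3 - 162*c^2 + 637*c + 735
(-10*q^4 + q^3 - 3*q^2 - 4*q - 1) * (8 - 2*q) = 20*q^5 - 82*q^4 + 14*q^3 - 16*q^2 - 30*q - 8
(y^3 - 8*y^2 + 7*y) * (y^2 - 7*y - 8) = y^5 - 15*y^4 + 55*y^3 + 15*y^2 - 56*y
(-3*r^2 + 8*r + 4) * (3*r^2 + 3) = -9*r^4 + 24*r^3 + 3*r^2 + 24*r + 12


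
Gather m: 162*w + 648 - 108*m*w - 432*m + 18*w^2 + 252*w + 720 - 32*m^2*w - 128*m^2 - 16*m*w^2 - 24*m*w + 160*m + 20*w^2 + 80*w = m^2*(-32*w - 128) + m*(-16*w^2 - 132*w - 272) + 38*w^2 + 494*w + 1368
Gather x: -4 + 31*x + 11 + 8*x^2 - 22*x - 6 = 8*x^2 + 9*x + 1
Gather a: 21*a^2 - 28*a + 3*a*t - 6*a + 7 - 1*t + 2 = 21*a^2 + a*(3*t - 34) - t + 9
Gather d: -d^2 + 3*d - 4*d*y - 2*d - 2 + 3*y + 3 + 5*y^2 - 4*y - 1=-d^2 + d*(1 - 4*y) + 5*y^2 - y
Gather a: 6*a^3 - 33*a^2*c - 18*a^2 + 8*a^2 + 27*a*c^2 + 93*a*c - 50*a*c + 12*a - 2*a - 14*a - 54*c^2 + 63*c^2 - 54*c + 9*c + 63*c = 6*a^3 + a^2*(-33*c - 10) + a*(27*c^2 + 43*c - 4) + 9*c^2 + 18*c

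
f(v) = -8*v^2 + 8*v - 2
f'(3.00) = -40.00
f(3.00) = -50.00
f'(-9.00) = 152.00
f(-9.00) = -722.00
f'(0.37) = 2.08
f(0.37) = -0.14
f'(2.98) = -39.68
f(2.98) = -49.20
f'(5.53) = -80.48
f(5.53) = -202.41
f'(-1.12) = 25.92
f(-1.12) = -21.00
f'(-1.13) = 26.08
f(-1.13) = -21.26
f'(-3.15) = 58.40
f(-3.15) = -106.58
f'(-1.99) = 39.84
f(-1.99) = -49.60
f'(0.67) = -2.72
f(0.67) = -0.23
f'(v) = 8 - 16*v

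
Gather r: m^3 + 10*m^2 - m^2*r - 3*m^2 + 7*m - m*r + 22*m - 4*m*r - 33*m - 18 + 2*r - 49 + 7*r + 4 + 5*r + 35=m^3 + 7*m^2 - 4*m + r*(-m^2 - 5*m + 14) - 28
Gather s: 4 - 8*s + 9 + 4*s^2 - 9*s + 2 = 4*s^2 - 17*s + 15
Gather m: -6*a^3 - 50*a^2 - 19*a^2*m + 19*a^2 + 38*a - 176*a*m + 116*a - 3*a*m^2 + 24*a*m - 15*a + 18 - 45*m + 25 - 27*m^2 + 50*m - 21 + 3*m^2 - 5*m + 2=-6*a^3 - 31*a^2 + 139*a + m^2*(-3*a - 24) + m*(-19*a^2 - 152*a) + 24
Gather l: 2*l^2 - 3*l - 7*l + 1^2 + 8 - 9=2*l^2 - 10*l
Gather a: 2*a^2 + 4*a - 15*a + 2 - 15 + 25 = 2*a^2 - 11*a + 12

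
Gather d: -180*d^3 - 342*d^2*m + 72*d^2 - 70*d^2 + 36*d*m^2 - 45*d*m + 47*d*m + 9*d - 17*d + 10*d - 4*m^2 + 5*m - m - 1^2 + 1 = -180*d^3 + d^2*(2 - 342*m) + d*(36*m^2 + 2*m + 2) - 4*m^2 + 4*m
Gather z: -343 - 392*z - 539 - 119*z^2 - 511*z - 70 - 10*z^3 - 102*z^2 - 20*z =-10*z^3 - 221*z^2 - 923*z - 952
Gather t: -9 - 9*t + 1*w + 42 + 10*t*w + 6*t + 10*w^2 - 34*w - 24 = t*(10*w - 3) + 10*w^2 - 33*w + 9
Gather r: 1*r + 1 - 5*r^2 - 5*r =-5*r^2 - 4*r + 1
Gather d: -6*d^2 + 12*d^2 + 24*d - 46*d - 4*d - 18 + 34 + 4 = 6*d^2 - 26*d + 20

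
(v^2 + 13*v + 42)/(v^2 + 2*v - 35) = (v + 6)/(v - 5)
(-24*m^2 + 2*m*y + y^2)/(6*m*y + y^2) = (-4*m + y)/y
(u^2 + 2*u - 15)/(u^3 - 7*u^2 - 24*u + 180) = (u - 3)/(u^2 - 12*u + 36)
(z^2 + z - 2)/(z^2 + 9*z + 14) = (z - 1)/(z + 7)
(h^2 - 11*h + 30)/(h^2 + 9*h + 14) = (h^2 - 11*h + 30)/(h^2 + 9*h + 14)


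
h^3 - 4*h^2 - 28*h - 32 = (h - 8)*(h + 2)^2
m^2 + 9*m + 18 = (m + 3)*(m + 6)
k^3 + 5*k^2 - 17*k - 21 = (k - 3)*(k + 1)*(k + 7)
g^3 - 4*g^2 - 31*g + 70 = (g - 7)*(g - 2)*(g + 5)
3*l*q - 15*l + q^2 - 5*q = (3*l + q)*(q - 5)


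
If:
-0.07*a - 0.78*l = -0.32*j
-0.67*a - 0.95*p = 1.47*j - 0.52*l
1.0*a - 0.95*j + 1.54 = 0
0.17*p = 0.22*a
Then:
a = -0.62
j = 0.97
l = 0.45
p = -0.81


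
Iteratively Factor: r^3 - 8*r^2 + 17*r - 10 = (r - 5)*(r^2 - 3*r + 2) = (r - 5)*(r - 2)*(r - 1)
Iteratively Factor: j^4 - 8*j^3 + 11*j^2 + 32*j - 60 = (j - 5)*(j^3 - 3*j^2 - 4*j + 12) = (j - 5)*(j + 2)*(j^2 - 5*j + 6) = (j - 5)*(j - 2)*(j + 2)*(j - 3)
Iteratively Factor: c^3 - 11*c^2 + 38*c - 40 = (c - 5)*(c^2 - 6*c + 8) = (c - 5)*(c - 2)*(c - 4)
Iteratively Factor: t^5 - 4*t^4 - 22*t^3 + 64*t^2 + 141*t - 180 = (t + 3)*(t^4 - 7*t^3 - t^2 + 67*t - 60) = (t - 5)*(t + 3)*(t^3 - 2*t^2 - 11*t + 12) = (t - 5)*(t - 4)*(t + 3)*(t^2 + 2*t - 3) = (t - 5)*(t - 4)*(t + 3)^2*(t - 1)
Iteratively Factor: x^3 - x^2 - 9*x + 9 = (x - 3)*(x^2 + 2*x - 3) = (x - 3)*(x + 3)*(x - 1)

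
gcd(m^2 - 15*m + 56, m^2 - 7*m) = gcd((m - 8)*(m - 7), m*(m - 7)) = m - 7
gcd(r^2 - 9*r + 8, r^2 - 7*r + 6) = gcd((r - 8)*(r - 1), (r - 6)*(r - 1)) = r - 1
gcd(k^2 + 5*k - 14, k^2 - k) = 1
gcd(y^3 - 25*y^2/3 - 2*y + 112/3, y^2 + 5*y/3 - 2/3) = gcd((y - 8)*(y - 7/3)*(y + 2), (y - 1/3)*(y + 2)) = y + 2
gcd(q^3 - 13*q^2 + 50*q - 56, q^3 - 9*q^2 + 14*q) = q^2 - 9*q + 14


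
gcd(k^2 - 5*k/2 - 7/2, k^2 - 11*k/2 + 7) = k - 7/2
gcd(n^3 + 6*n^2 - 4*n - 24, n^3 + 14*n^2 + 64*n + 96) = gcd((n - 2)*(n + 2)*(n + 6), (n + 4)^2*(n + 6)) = n + 6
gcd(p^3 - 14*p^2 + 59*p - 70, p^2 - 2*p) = p - 2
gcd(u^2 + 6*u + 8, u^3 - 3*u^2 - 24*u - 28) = u + 2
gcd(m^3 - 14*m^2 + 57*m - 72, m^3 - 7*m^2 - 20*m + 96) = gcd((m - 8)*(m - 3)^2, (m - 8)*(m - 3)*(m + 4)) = m^2 - 11*m + 24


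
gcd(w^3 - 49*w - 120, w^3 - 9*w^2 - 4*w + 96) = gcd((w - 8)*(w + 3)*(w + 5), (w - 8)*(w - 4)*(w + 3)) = w^2 - 5*w - 24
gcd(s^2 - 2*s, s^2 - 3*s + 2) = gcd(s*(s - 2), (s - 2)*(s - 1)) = s - 2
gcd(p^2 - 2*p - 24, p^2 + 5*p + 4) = p + 4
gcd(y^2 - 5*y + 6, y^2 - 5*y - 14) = 1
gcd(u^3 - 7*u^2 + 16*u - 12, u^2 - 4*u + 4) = u^2 - 4*u + 4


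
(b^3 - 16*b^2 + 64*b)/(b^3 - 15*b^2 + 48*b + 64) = b/(b + 1)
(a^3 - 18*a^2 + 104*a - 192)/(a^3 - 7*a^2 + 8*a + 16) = (a^2 - 14*a + 48)/(a^2 - 3*a - 4)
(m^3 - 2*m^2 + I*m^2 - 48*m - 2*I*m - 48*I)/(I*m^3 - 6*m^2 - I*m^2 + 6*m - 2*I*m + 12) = (-I*m^3 + m^2*(1 + 2*I) + m*(-2 + 48*I) - 48)/(m^3 + m^2*(-1 + 6*I) + m*(-2 - 6*I) - 12*I)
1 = 1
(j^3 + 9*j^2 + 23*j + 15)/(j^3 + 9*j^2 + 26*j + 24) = (j^2 + 6*j + 5)/(j^2 + 6*j + 8)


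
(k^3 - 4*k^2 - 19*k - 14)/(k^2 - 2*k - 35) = (k^2 + 3*k + 2)/(k + 5)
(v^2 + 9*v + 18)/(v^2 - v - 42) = (v + 3)/(v - 7)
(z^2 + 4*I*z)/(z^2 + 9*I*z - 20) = z/(z + 5*I)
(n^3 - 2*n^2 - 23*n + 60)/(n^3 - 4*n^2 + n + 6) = (n^2 + n - 20)/(n^2 - n - 2)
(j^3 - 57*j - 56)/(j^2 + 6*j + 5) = (j^2 - j - 56)/(j + 5)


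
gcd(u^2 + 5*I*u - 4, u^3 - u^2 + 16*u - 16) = u + 4*I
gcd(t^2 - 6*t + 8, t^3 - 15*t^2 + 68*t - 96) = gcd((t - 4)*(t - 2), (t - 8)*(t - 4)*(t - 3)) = t - 4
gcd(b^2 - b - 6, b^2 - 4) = b + 2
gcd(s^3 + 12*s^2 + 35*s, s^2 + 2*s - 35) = s + 7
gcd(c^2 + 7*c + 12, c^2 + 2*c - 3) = c + 3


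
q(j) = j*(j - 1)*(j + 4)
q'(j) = j*(j - 1) + j*(j + 4) + (j - 1)*(j + 4) = 3*j^2 + 6*j - 4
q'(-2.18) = -2.82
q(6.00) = 300.00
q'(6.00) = 140.00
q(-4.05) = -1.02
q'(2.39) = 27.48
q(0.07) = -0.26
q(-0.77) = 4.40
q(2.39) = 21.23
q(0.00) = 0.00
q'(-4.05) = 20.91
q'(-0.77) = -6.84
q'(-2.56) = 0.30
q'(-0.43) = -6.03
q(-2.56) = 13.12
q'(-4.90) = 38.63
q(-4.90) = -26.02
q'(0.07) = -3.57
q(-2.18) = 12.62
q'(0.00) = -4.00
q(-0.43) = 2.20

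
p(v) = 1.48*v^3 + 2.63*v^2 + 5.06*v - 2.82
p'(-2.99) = 29.03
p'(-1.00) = 4.24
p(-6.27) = -295.96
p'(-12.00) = 581.30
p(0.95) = 5.63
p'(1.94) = 31.97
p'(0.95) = 14.06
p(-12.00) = -2242.26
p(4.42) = 198.73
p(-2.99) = -34.00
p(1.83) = 24.32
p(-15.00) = -4481.97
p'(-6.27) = 146.63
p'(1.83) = 29.55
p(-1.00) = -6.73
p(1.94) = 27.70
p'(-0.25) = 4.02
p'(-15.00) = 925.16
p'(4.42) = 115.05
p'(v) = 4.44*v^2 + 5.26*v + 5.06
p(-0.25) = -3.94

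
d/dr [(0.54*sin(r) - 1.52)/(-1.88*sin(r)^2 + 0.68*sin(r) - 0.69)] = (1.0152*sin(r)^2 - 5.7152*sin(r) + 0.661)*cos(r)/(3.5344*sin(r)^4 - 2.5568*sin(r)^3 + 3.0568*sin(r)^2 - 0.9384*sin(r) + 0.4761)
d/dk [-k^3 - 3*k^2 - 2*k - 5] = -3*k^2 - 6*k - 2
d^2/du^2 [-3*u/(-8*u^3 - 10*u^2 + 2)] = 3*u*(4*u^2*(6*u + 5)^2 - 3*(8*u + 5)*(4*u^3 + 5*u^2 - 1))/(4*u^3 + 5*u^2 - 1)^3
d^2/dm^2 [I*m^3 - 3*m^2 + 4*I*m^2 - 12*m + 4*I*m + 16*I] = 6*I*m - 6 + 8*I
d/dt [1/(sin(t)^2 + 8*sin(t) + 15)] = -2*(sin(t) + 4)*cos(t)/(sin(t)^2 + 8*sin(t) + 15)^2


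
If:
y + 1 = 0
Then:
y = -1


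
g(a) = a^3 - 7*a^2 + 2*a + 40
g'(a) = 3*a^2 - 14*a + 2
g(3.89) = 0.72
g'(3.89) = -7.06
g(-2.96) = -53.19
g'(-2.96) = 69.72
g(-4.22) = -168.25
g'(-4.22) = 114.51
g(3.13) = 8.35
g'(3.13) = -12.43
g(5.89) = 13.27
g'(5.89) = 23.62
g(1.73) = 27.69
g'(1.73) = -13.24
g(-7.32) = -741.94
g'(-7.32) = 265.23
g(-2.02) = -0.85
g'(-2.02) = 42.52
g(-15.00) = -4940.00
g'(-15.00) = 887.00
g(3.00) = 10.00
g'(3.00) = -13.00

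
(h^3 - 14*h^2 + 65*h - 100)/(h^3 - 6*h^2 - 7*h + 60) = (h - 5)/(h + 3)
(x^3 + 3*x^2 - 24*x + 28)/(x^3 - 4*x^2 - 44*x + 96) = (x^2 + 5*x - 14)/(x^2 - 2*x - 48)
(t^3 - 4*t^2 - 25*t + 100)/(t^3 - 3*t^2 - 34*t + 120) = (t + 5)/(t + 6)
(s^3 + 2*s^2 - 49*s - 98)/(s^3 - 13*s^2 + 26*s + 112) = (s + 7)/(s - 8)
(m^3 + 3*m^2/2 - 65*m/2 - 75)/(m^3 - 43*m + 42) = (2*m^2 + 15*m + 25)/(2*(m^2 + 6*m - 7))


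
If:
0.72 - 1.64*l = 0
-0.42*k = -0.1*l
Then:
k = 0.10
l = 0.44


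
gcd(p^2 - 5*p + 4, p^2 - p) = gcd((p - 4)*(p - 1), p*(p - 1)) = p - 1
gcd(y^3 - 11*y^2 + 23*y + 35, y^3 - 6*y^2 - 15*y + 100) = y - 5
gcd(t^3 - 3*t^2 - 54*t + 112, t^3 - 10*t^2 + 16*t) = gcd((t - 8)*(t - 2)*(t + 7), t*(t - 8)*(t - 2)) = t^2 - 10*t + 16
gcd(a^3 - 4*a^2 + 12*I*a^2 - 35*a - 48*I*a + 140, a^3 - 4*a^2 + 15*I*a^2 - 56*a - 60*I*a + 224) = a^2 + a*(-4 + 7*I) - 28*I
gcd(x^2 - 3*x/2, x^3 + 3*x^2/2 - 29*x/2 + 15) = x - 3/2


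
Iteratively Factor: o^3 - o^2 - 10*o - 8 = (o + 1)*(o^2 - 2*o - 8) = (o + 1)*(o + 2)*(o - 4)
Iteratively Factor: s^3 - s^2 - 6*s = (s)*(s^2 - s - 6) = s*(s - 3)*(s + 2)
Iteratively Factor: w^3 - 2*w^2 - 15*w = (w)*(w^2 - 2*w - 15) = w*(w - 5)*(w + 3)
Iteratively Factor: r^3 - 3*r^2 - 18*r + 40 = (r - 2)*(r^2 - r - 20) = (r - 2)*(r + 4)*(r - 5)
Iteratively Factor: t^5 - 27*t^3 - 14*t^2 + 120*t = (t - 2)*(t^4 + 2*t^3 - 23*t^2 - 60*t) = (t - 2)*(t + 4)*(t^3 - 2*t^2 - 15*t) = t*(t - 2)*(t + 4)*(t^2 - 2*t - 15) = t*(t - 5)*(t - 2)*(t + 4)*(t + 3)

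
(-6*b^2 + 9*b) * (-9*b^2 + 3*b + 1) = 54*b^4 - 99*b^3 + 21*b^2 + 9*b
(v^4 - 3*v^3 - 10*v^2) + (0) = v^4 - 3*v^3 - 10*v^2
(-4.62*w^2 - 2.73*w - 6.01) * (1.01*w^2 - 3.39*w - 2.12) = -4.6662*w^4 + 12.9045*w^3 + 12.979*w^2 + 26.1615*w + 12.7412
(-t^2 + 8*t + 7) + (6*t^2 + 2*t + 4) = 5*t^2 + 10*t + 11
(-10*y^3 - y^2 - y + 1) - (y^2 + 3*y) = -10*y^3 - 2*y^2 - 4*y + 1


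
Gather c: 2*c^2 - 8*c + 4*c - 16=2*c^2 - 4*c - 16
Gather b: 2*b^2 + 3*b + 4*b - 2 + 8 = 2*b^2 + 7*b + 6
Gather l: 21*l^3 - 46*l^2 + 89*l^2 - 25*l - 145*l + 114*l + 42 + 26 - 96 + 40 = 21*l^3 + 43*l^2 - 56*l + 12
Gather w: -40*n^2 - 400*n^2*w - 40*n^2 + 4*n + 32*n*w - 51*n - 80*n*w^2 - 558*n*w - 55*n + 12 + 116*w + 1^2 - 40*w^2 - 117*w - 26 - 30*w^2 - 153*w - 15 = -80*n^2 - 102*n + w^2*(-80*n - 70) + w*(-400*n^2 - 526*n - 154) - 28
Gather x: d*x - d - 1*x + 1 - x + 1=-d + x*(d - 2) + 2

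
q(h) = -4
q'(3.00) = 0.00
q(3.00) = -4.00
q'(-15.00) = 0.00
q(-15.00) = -4.00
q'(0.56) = 0.00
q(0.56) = -4.00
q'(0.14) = 0.00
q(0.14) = -4.00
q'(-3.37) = 0.00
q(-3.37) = -4.00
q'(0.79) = 0.00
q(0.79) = -4.00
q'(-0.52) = 0.00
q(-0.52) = -4.00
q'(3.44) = 0.00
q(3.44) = -4.00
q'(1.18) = 0.00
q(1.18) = -4.00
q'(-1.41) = 0.00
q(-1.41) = -4.00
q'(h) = 0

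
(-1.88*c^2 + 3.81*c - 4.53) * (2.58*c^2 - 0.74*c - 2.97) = -4.8504*c^4 + 11.221*c^3 - 8.9232*c^2 - 7.9635*c + 13.4541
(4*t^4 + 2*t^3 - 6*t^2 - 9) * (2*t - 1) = 8*t^5 - 14*t^3 + 6*t^2 - 18*t + 9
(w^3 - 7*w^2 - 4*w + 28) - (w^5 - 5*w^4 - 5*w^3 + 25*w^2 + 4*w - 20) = -w^5 + 5*w^4 + 6*w^3 - 32*w^2 - 8*w + 48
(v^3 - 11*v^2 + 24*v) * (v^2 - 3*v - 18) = v^5 - 14*v^4 + 39*v^3 + 126*v^2 - 432*v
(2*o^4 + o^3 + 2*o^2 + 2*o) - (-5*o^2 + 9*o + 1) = 2*o^4 + o^3 + 7*o^2 - 7*o - 1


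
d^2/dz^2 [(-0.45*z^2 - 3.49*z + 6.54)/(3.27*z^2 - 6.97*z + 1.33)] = (-7.105427357601e-15*z^4 - 95.1491519999999*z^3 + 431.331966*z^2 - 803.284002*z + 512.254636)/(34.965783*z^6 - 223.588539*z^5 + 519.2433*z^4 - 520.488235*z^3 + 211.1907*z^2 - 36.987699*z + 2.352637)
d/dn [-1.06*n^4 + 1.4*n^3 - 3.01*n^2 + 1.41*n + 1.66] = -4.24*n^3 + 4.2*n^2 - 6.02*n + 1.41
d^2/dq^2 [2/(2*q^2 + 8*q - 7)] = 8*(-2*q^2 - 8*q + 8*(q + 2)^2 + 7)/(2*q^2 + 8*q - 7)^3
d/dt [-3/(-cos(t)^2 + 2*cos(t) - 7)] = 6*(cos(t) - 1)*sin(t)/(cos(t)^2 - 2*cos(t) + 7)^2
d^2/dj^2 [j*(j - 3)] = 2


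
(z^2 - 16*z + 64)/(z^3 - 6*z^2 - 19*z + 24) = (z - 8)/(z^2 + 2*z - 3)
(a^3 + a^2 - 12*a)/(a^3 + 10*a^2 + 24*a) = (a - 3)/(a + 6)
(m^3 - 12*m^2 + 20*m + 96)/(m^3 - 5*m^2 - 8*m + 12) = (m - 8)/(m - 1)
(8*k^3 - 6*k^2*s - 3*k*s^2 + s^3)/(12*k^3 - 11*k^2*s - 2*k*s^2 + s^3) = (2*k + s)/(3*k + s)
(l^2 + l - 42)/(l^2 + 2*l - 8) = (l^2 + l - 42)/(l^2 + 2*l - 8)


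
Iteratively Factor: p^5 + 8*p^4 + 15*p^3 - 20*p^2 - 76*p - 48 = (p + 4)*(p^4 + 4*p^3 - p^2 - 16*p - 12) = (p + 2)*(p + 4)*(p^3 + 2*p^2 - 5*p - 6) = (p + 1)*(p + 2)*(p + 4)*(p^2 + p - 6) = (p + 1)*(p + 2)*(p + 3)*(p + 4)*(p - 2)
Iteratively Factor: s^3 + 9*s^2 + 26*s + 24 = (s + 4)*(s^2 + 5*s + 6) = (s + 2)*(s + 4)*(s + 3)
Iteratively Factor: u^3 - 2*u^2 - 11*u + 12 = (u + 3)*(u^2 - 5*u + 4) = (u - 1)*(u + 3)*(u - 4)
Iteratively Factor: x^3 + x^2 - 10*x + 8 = (x + 4)*(x^2 - 3*x + 2) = (x - 1)*(x + 4)*(x - 2)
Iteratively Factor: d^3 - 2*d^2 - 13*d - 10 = (d - 5)*(d^2 + 3*d + 2) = (d - 5)*(d + 2)*(d + 1)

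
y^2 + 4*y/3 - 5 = (y - 5/3)*(y + 3)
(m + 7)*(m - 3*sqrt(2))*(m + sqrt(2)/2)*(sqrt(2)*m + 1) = sqrt(2)*m^4 - 4*m^3 + 7*sqrt(2)*m^3 - 28*m^2 - 11*sqrt(2)*m^2/2 - 77*sqrt(2)*m/2 - 3*m - 21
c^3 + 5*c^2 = c^2*(c + 5)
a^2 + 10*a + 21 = (a + 3)*(a + 7)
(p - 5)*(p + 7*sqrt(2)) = p^2 - 5*p + 7*sqrt(2)*p - 35*sqrt(2)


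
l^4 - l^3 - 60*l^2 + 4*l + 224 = (l - 8)*(l - 2)*(l + 2)*(l + 7)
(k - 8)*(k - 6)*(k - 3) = k^3 - 17*k^2 + 90*k - 144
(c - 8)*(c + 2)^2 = c^3 - 4*c^2 - 28*c - 32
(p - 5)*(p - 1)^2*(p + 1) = p^4 - 6*p^3 + 4*p^2 + 6*p - 5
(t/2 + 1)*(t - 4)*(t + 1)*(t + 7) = t^4/2 + 3*t^3 - 17*t^2/2 - 39*t - 28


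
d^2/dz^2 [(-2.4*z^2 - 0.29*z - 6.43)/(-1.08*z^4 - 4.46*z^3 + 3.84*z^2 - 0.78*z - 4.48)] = (16.79616*z^8 + 73.4209920000001*z^7 + 287.735232*z^6 + 932.294856*z^5 + 694.786656*z^4 - 2418.8034*z^3 + 507.959304*z^2 - 856.480512*z + 323.368344)/(1.259712*z^12 + 15.606432*z^11 + 51.011856*z^10 - 19.53316*z^9 - 143.156448*z^8 + 353.90916*z^7 + 21.0629280000001*z^6 - 395.068824*z^5 + 349.710336*z^4 + 188.505528*z^3 - 223.034112*z^2 + 46.964736*z + 89.915392)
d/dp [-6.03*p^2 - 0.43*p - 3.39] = -12.06*p - 0.43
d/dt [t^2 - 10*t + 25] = 2*t - 10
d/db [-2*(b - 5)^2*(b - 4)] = 2*(13 - 3*b)*(b - 5)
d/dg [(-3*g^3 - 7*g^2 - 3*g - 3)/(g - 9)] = 2*(-3*g^3 + 37*g^2 + 63*g + 15)/(g^2 - 18*g + 81)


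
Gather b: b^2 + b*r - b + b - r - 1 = b^2 + b*r - r - 1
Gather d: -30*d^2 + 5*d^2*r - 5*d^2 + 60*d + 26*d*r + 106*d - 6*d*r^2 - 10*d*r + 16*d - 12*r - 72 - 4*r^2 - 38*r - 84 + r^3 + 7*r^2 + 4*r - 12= d^2*(5*r - 35) + d*(-6*r^2 + 16*r + 182) + r^3 + 3*r^2 - 46*r - 168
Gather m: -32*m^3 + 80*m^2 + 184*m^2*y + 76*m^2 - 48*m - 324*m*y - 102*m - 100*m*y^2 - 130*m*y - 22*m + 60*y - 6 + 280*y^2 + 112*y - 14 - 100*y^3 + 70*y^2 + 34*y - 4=-32*m^3 + m^2*(184*y + 156) + m*(-100*y^2 - 454*y - 172) - 100*y^3 + 350*y^2 + 206*y - 24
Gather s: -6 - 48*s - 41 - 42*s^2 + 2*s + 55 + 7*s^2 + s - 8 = -35*s^2 - 45*s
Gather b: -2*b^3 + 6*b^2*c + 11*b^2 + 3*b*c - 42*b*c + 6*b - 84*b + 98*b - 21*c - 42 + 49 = -2*b^3 + b^2*(6*c + 11) + b*(20 - 39*c) - 21*c + 7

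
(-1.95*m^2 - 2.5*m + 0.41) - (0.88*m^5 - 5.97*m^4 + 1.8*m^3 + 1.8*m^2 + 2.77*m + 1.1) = -0.88*m^5 + 5.97*m^4 - 1.8*m^3 - 3.75*m^2 - 5.27*m - 0.69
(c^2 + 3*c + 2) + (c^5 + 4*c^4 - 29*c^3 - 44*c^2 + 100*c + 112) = c^5 + 4*c^4 - 29*c^3 - 43*c^2 + 103*c + 114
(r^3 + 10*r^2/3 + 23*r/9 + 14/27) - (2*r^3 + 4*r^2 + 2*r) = -r^3 - 2*r^2/3 + 5*r/9 + 14/27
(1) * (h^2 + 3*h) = h^2 + 3*h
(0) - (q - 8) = 8 - q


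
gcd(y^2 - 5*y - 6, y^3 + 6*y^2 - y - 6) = y + 1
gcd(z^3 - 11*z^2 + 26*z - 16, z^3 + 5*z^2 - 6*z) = z - 1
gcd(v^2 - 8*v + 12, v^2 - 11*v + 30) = v - 6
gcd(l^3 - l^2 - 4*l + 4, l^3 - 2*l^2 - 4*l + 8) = l^2 - 4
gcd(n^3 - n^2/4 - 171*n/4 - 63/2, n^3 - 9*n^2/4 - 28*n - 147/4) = n - 7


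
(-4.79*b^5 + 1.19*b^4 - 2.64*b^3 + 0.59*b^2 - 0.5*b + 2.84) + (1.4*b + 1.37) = -4.79*b^5 + 1.19*b^4 - 2.64*b^3 + 0.59*b^2 + 0.9*b + 4.21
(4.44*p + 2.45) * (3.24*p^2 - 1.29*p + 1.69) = 14.3856*p^3 + 2.2104*p^2 + 4.3431*p + 4.1405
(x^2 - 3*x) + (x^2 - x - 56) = 2*x^2 - 4*x - 56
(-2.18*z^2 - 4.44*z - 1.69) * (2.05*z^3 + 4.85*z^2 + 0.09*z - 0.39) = -4.469*z^5 - 19.675*z^4 - 25.1947*z^3 - 7.7459*z^2 + 1.5795*z + 0.6591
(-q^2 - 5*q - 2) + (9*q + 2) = -q^2 + 4*q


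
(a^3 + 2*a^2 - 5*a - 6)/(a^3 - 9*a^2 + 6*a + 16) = (a + 3)/(a - 8)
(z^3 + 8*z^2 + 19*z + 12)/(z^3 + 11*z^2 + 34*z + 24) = (z + 3)/(z + 6)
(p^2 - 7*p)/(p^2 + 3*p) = (p - 7)/(p + 3)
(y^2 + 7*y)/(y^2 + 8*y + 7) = y/(y + 1)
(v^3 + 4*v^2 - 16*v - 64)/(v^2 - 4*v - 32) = (v^2 - 16)/(v - 8)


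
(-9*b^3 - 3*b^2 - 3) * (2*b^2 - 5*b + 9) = -18*b^5 + 39*b^4 - 66*b^3 - 33*b^2 + 15*b - 27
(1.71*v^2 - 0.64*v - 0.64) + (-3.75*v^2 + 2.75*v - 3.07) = -2.04*v^2 + 2.11*v - 3.71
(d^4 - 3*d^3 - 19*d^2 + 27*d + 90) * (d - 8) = d^5 - 11*d^4 + 5*d^3 + 179*d^2 - 126*d - 720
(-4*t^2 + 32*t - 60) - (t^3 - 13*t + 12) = -t^3 - 4*t^2 + 45*t - 72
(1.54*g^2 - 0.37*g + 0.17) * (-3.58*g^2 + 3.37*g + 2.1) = -5.5132*g^4 + 6.5144*g^3 + 1.3785*g^2 - 0.2041*g + 0.357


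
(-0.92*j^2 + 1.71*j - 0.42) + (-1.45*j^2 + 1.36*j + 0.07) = -2.37*j^2 + 3.07*j - 0.35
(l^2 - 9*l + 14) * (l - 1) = l^3 - 10*l^2 + 23*l - 14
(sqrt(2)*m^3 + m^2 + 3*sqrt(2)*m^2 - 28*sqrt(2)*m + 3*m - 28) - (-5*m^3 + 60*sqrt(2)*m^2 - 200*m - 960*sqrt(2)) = sqrt(2)*m^3 + 5*m^3 - 57*sqrt(2)*m^2 + m^2 - 28*sqrt(2)*m + 203*m - 28 + 960*sqrt(2)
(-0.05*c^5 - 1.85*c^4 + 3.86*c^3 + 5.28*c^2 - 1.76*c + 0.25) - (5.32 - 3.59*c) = -0.05*c^5 - 1.85*c^4 + 3.86*c^3 + 5.28*c^2 + 1.83*c - 5.07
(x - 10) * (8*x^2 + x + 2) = 8*x^3 - 79*x^2 - 8*x - 20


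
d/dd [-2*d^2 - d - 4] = -4*d - 1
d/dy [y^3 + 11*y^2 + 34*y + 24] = 3*y^2 + 22*y + 34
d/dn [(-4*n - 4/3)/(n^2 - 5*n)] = 4*(3*n^2 + 2*n - 5)/(3*n^2*(n^2 - 10*n + 25))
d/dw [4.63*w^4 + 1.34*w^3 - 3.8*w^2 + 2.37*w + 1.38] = 18.52*w^3 + 4.02*w^2 - 7.6*w + 2.37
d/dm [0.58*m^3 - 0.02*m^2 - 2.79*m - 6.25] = 1.74*m^2 - 0.04*m - 2.79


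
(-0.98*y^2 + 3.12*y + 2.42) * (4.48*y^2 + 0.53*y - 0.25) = -4.3904*y^4 + 13.4582*y^3 + 12.7402*y^2 + 0.5026*y - 0.605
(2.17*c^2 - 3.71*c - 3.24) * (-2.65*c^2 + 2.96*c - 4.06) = -5.7505*c^4 + 16.2547*c^3 - 11.2058*c^2 + 5.4722*c + 13.1544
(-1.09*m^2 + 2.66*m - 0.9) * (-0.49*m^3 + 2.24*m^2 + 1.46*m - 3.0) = 0.5341*m^5 - 3.745*m^4 + 4.808*m^3 + 5.1376*m^2 - 9.294*m + 2.7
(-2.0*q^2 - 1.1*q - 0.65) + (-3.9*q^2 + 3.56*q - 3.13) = -5.9*q^2 + 2.46*q - 3.78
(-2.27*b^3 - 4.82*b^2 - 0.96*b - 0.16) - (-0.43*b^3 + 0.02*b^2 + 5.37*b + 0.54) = -1.84*b^3 - 4.84*b^2 - 6.33*b - 0.7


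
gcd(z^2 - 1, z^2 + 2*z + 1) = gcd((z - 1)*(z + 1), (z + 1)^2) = z + 1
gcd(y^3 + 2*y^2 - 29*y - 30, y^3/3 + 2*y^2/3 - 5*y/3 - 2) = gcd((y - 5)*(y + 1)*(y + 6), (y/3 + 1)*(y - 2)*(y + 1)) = y + 1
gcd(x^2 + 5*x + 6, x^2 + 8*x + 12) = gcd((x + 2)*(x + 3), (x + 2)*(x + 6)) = x + 2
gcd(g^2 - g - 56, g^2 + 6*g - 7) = g + 7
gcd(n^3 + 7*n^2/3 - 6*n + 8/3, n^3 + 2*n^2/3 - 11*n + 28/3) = n^2 + 3*n - 4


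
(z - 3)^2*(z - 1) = z^3 - 7*z^2 + 15*z - 9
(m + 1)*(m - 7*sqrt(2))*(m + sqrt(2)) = m^3 - 6*sqrt(2)*m^2 + m^2 - 14*m - 6*sqrt(2)*m - 14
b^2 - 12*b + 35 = (b - 7)*(b - 5)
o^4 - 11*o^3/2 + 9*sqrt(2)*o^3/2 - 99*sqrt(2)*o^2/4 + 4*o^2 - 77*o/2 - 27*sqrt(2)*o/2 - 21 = (o - 6)*(o + 1/2)*(o + sqrt(2))*(o + 7*sqrt(2)/2)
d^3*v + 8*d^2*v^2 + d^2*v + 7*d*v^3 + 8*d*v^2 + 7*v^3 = (d + v)*(d + 7*v)*(d*v + v)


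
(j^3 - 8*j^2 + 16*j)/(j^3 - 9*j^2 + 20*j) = (j - 4)/(j - 5)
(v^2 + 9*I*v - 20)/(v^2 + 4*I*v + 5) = (v + 4*I)/(v - I)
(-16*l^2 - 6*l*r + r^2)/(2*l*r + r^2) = (-8*l + r)/r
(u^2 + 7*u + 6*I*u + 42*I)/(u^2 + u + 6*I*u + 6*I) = (u + 7)/(u + 1)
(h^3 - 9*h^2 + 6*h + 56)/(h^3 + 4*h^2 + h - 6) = (h^2 - 11*h + 28)/(h^2 + 2*h - 3)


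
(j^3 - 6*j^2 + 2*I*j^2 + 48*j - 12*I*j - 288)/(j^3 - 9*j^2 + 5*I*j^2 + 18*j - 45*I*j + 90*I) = (j^2 + 2*I*j + 48)/(j^2 + j*(-3 + 5*I) - 15*I)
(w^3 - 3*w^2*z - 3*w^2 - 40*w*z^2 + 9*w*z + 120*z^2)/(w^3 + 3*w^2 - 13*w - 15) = (w^2 - 3*w*z - 40*z^2)/(w^2 + 6*w + 5)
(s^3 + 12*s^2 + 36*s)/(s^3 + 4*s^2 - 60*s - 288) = s/(s - 8)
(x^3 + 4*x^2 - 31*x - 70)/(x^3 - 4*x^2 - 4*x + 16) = (x^2 + 2*x - 35)/(x^2 - 6*x + 8)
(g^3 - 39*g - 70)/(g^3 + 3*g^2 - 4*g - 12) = (g^2 - 2*g - 35)/(g^2 + g - 6)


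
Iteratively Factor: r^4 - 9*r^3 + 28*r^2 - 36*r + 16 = (r - 2)*(r^3 - 7*r^2 + 14*r - 8) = (r - 2)*(r - 1)*(r^2 - 6*r + 8) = (r - 4)*(r - 2)*(r - 1)*(r - 2)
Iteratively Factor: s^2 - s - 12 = (s + 3)*(s - 4)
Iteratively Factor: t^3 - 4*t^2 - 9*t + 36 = (t - 4)*(t^2 - 9) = (t - 4)*(t + 3)*(t - 3)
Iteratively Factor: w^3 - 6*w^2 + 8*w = (w - 2)*(w^2 - 4*w) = (w - 4)*(w - 2)*(w)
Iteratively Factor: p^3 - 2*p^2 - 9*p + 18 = (p + 3)*(p^2 - 5*p + 6) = (p - 3)*(p + 3)*(p - 2)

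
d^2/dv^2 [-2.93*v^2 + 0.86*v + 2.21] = -5.86000000000000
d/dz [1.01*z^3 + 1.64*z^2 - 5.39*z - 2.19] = 3.03*z^2 + 3.28*z - 5.39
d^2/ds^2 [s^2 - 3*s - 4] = 2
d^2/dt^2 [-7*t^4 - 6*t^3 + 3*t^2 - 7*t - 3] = -84*t^2 - 36*t + 6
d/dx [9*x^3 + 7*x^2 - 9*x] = 27*x^2 + 14*x - 9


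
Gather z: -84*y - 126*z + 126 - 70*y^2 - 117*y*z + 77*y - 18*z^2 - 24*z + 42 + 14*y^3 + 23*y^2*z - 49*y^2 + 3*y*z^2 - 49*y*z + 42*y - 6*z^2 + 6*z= 14*y^3 - 119*y^2 + 35*y + z^2*(3*y - 24) + z*(23*y^2 - 166*y - 144) + 168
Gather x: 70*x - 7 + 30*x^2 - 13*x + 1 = 30*x^2 + 57*x - 6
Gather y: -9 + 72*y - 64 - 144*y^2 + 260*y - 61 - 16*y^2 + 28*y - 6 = -160*y^2 + 360*y - 140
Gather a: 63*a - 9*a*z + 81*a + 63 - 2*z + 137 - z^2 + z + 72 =a*(144 - 9*z) - z^2 - z + 272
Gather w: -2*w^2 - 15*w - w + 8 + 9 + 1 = -2*w^2 - 16*w + 18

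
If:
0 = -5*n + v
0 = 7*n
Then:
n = 0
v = 0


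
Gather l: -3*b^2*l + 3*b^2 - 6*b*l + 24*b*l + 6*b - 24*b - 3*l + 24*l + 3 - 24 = 3*b^2 - 18*b + l*(-3*b^2 + 18*b + 21) - 21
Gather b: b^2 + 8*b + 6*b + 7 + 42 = b^2 + 14*b + 49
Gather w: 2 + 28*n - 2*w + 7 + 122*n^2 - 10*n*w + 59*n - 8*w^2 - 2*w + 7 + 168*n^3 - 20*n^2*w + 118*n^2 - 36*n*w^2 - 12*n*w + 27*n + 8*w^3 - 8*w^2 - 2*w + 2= 168*n^3 + 240*n^2 + 114*n + 8*w^3 + w^2*(-36*n - 16) + w*(-20*n^2 - 22*n - 6) + 18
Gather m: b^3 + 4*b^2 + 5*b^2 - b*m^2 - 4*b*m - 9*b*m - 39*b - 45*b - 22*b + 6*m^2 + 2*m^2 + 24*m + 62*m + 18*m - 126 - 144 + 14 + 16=b^3 + 9*b^2 - 106*b + m^2*(8 - b) + m*(104 - 13*b) - 240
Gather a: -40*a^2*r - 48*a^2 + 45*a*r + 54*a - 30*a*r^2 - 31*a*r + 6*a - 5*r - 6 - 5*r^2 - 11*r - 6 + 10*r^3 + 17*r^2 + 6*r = a^2*(-40*r - 48) + a*(-30*r^2 + 14*r + 60) + 10*r^3 + 12*r^2 - 10*r - 12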